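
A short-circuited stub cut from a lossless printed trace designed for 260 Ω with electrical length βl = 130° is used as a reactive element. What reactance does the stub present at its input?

tan(βl) = -1.19
For a short-circuited stub, Z_in = jZ_0·tan(βl)

X_in ≈ -310 Ω (capacitive)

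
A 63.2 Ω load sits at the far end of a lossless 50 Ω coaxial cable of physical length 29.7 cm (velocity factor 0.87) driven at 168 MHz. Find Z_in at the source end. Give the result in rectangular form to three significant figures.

Z_in ≈ 41.6 − j6.62 Ω

λ = v/f = 0.87·c / 168 MHz = 1.55 m
βl = 2π·l/λ = 2π × 0.191 = 68.8°
tan(βl) = tan(68.8°) = 2.58
Z_in = Z_0·(Z_L + jZ_0·tanβl)/(Z_0 + jZ_L·tanβl)
     = 50·(63.2 + j129)/(50 + j163)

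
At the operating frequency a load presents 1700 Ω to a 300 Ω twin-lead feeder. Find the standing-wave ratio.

VSWR ≈ 5.67

Γ = (1700 − 300)/(1700 + 300) = 0.7
VSWR = (1 + 0.7)/(1 − 0.7)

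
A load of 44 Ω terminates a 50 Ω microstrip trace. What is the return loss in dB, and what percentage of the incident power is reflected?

Γ = (44 − 50)/(44 + 50) = -0.0638
RL = −20·log₁₀(0.0638) = 23.9 dB
P_refl/P_inc = |Γ|² = 0.00407

RL ≈ 23.9 dB; 0.407% of incident power reflected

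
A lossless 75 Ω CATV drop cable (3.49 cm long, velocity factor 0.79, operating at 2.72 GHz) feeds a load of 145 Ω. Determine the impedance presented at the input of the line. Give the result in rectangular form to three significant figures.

λ = v/f = 0.79·c / 2.72 GHz = 0.0871 m
βl = 2π·l/λ = 2π × 0.401 = 144°
tan(βl) = tan(144°) = -0.721
Z_in = Z_0·(Z_L + jZ_0·tanβl)/(Z_0 + jZ_L·tanβl)
     = 75·(145 − j54.1)/(75 − j105)

Z_in ≈ 74.9 + j50.3 Ω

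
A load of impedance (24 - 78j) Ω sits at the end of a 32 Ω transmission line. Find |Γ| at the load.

Γ = (Z_L − Z_0)/(Z_L + Z_0) = (-8 − j78)/(56 − j78)
|Γ| = 78.4/96

|Γ| ≈ 0.817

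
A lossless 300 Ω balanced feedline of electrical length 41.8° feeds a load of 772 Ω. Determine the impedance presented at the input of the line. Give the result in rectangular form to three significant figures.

tan(βl) = tan(41.8°) = 0.894
Z_in = Z_0·(Z_L + jZ_0·tanβl)/(Z_0 + jZ_L·tanβl)
     = 300·(772 + j268)/(300 + j690)

Z_in ≈ 221 − j240 Ω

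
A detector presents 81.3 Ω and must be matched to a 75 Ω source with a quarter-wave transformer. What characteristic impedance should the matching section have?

Z_qwt = √(Z_0·R_L) = √(75 × 81.3) = √6098

Z_qwt ≈ 78.1 Ω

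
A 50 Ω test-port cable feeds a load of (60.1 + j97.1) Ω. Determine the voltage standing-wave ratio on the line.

VSWR ≈ 4.97

Γ = (Z_L − Z_0)/(Z_L + Z_0) = (10.1 + j97.1)/(110.1 + j97.1)
|Γ| = 97.6/147 = 0.665
VSWR = (1 + |Γ|)/(1 − |Γ|) = 1.67/0.335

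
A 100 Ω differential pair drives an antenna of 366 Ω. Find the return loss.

Γ = (366 − 100)/(366 + 100) = 0.571
RL = −20·log₁₀|Γ| = −20·log₁₀(0.571)

RL ≈ 4.87 dB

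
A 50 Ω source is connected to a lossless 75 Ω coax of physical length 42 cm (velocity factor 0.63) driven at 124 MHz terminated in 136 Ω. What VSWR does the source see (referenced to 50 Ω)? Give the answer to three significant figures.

λ = v/f = 0.63·c / 124 MHz = 1.52 m
βl = 2π·l/λ = 2π × 0.276 = 99.2°
tan(βl) = -6.17
Z_in = Z_0·(Z_L + jZ_0·tanβl)/(Z_0 + jZ_L·tanβl) = 42.1 + j8.39 Ω
Γ_s = (Z_in − Z_s)/(Z_in + Z_s) = (-7.89 + j8.39)/(92.1 + j8.39), |Γ_s| = 0.124
VSWR = (1 + |Γ_s|)/(1 − |Γ_s|)

VSWR ≈ 1.28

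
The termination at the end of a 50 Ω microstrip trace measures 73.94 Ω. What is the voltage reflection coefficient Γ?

Γ = (Z_L − Z_0)/(Z_L + Z_0) = (73.94 − 50)/(73.94 + 50) = 23.94/123.9

Γ = 0.193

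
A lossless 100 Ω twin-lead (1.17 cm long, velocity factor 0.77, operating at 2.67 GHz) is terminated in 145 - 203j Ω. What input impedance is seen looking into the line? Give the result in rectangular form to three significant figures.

λ = v/f = 0.77·c / 2.67 GHz = 0.0865 m
βl = 2π·l/λ = 2π × 0.135 = 48.7°
tan(βl) = tan(48.7°) = 1.14
Z_in = Z_0·(Z_L + jZ_0·tanβl)/(Z_0 + jZ_L·tanβl)
     = 100·(145 − j89.2)/(331 + j165)

Z_in ≈ 24.3 − j39.1 Ω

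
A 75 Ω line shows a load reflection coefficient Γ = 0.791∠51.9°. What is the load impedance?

Z_L = Z_0·(1 + Γ)/(1 − Γ) = 75·(1.49 + j0.622)/(0.512 − j0.622)

Z_L ≈ 43.2 + j144 Ω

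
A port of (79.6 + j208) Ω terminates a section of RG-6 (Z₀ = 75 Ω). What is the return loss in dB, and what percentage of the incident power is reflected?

RL ≈ 1.91 dB; 64.4% of incident power reflected

Γ = (4.6 + j208)/(154.6 + j208), |Γ| = 0.803
RL = −20·log₁₀(0.803) = 1.91 dB
P_refl/P_inc = |Γ|² = 0.644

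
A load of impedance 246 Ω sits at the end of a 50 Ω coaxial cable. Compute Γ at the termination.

Γ = 0.662

Γ = (Z_L − Z_0)/(Z_L + Z_0) = (246 − 50)/(246 + 50) = 196/296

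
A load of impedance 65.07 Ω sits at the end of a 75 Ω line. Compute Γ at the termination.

Γ = (Z_L − Z_0)/(Z_L + Z_0) = (65.07 − 75)/(65.07 + 75) = -9.93/140.1

Γ = -0.0709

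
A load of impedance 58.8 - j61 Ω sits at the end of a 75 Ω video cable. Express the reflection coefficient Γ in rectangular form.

Γ = (Z_L − Z_0)/(Z_L + Z_0) = (-16.2 − j61)/(133.8 − j61)

Γ ≈ 0.0718 − j0.423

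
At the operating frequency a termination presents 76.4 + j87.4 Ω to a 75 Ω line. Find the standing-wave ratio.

VSWR ≈ 3

Γ = (Z_L − Z_0)/(Z_L + Z_0) = (1.4 + j87.4)/(151.4 + j87.4)
|Γ| = 87.4/175 = 0.5
VSWR = (1 + |Γ|)/(1 − |Γ|) = 1.5/0.5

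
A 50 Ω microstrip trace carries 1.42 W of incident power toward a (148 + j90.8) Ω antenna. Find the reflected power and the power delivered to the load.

P_reflected ≈ 0.534 W; P_delivered ≈ 0.886 W

|Γ| = |(98 + j90.8)/(198 + j90.8)| = 0.613
|Γ|² = 0.376
P_refl = |Γ|²·P_inc = 0.534 W, P_del = (1 − |Γ|²)·P_inc = 0.886 W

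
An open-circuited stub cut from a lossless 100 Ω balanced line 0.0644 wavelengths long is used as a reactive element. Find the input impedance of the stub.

Z_in ≈ −j233 Ω

βl = 2π × 0.0644 = 23.2°
tan(βl) = 0.428
For an open-circuited stub, Z_in = −jZ_0·cot(βl) = −jZ_0/tan(βl)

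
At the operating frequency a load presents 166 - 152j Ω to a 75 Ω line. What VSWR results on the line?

VSWR ≈ 4.29

Γ = (Z_L − Z_0)/(Z_L + Z_0) = (91 − j152)/(241 − j152)
|Γ| = 177/285 = 0.622
VSWR = (1 + |Γ|)/(1 − |Γ|) = 1.62/0.378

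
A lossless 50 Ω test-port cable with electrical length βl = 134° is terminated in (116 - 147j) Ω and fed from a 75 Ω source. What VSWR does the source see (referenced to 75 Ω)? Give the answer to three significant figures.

tan(βl) = -1.04
Z_in = Z_0·(Z_L + jZ_0·tanβl)/(Z_0 + jZ_L·tanβl) = 24.2 + j68.8 Ω
Γ_s = (Z_in − Z_s)/(Z_in + Z_s) = (-50.8 + j68.8)/(99.2 + j68.8), |Γ_s| = 0.709
VSWR = (1 + |Γ_s|)/(1 − |Γ_s|)

VSWR ≈ 5.87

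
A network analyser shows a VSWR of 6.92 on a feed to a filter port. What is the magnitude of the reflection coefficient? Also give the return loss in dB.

|Γ| = (S − 1)/(S + 1) = (6.92 − 1)/(6.92 + 1) = 5.92/7.92
RL = −20·log₁₀|Γ| = −20·log₁₀(0.747)

|Γ| ≈ 0.747; return loss ≈ 2.53 dB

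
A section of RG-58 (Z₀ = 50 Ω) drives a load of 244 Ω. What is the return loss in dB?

Γ = (244 − 50)/(244 + 50) = 0.66
RL = −20·log₁₀|Γ| = −20·log₁₀(0.66)

RL ≈ 3.61 dB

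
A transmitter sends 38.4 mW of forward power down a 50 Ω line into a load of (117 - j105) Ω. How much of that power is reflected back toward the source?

|Γ| = |(67 − j105)/(167 − j105)| = 0.631
|Γ|² = 0.399
P_refl = |Γ|²·P_inc = 15.3 mW, P_del = (1 − |Γ|²)·P_inc = 23.1 mW

P_reflected ≈ 15.3 mW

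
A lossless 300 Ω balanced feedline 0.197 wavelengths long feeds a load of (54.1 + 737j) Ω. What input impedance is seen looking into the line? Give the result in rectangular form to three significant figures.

Z_in ≈ 13.5 − j262 Ω

βl = 2π × 0.197 = 70.9°
tan(βl) = tan(70.9°) = 2.89
Z_in = Z_0·(Z_L + jZ_0·tanβl)/(Z_0 + jZ_L·tanβl)
     = 300·(54.1 + j1600)/(-1830 + j156)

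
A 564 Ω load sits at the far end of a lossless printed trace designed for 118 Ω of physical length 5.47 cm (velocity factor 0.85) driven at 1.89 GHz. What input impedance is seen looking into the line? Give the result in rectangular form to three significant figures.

Z_in ≈ 71.9 + j152 Ω

λ = v/f = 0.85·c / 1.89 GHz = 0.135 m
βl = 2π·l/λ = 2π × 0.405 = 146°
tan(βl) = tan(146°) = -0.676
Z_in = Z_0·(Z_L + jZ_0·tanβl)/(Z_0 + jZ_L·tanβl)
     = 118·(564 − j79.7)/(118 − j381)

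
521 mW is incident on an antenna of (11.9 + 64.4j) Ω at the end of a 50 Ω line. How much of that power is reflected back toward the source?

P_reflected ≈ 366 mW

|Γ| = |(-38.1 + j64.4)/(61.9 + j64.4)| = 0.838
|Γ|² = 0.702
P_refl = |Γ|²·P_inc = 366 mW, P_del = (1 − |Γ|²)·P_inc = 155 mW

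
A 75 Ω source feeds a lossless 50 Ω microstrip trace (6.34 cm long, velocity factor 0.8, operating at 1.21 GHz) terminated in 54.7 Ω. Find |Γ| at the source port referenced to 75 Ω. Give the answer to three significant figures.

λ = v/f = 0.8·c / 1.21 GHz = 0.198 m
βl = 2π·l/λ = 2π × 0.32 = 115°
tan(βl) = -2.14
Z_in = Z_0·(Z_L + jZ_0·tanβl)/(Z_0 + jZ_L·tanβl) = 47.1 + j3.25 Ω
Γ_s = (Z_in − Z_s)/(Z_in + Z_s) = (-27.9 + j3.25)/(122 + j3.25), |Γ_s| = 0.23

|Γ| ≈ 0.23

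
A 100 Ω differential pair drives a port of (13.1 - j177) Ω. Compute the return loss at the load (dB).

Γ = (-86.9 − j177)/(113.1 − j177), |Γ| = 0.939
RL = −20·log₁₀|Γ| = −20·log₁₀(0.939)

RL ≈ 0.549 dB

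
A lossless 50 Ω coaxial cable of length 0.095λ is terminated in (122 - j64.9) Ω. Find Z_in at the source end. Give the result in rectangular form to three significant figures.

βl = 2π × 0.095 = 34.2°
tan(βl) = tan(34.2°) = 0.68
Z_in = Z_0·(Z_L + jZ_0·tanβl)/(Z_0 + jZ_L·tanβl)
     = 50·(122 − j30.9)/(94.1 + j82.9)

Z_in ≈ 28.3 − j41.4 Ω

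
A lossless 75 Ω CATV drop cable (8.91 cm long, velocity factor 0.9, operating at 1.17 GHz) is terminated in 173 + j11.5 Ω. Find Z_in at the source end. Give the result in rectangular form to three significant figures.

Z_in ≈ 57.2 + j53.9 Ω

λ = v/f = 0.9·c / 1.17 GHz = 0.231 m
βl = 2π·l/λ = 2π × 0.386 = 139°
tan(βl) = tan(139°) = -0.869
Z_in = Z_0·(Z_L + jZ_0·tanβl)/(Z_0 + jZ_L·tanβl)
     = 75·(173 − j53.7)/(85 − j150)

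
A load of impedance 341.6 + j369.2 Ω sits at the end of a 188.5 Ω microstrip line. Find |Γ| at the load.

Γ = (Z_L − Z_0)/(Z_L + Z_0) = (153.1 + j369.2)/(530.1 + j369.2)
|Γ| = 400/646

|Γ| ≈ 0.619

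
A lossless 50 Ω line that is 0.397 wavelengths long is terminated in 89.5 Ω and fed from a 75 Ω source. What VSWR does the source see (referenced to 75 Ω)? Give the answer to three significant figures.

VSWR ≈ 1.87

βl = 2π × 0.397 = 143°
tan(βl) = -0.756
Z_in = Z_0·(Z_L + jZ_0·tanβl)/(Z_0 + jZ_L·tanβl) = 49.7 + j29.4 Ω
Γ_s = (Z_in − Z_s)/(Z_in + Z_s) = (-25.3 + j29.4)/(125 + j29.4), |Γ_s| = 0.303
VSWR = (1 + |Γ_s|)/(1 − |Γ_s|)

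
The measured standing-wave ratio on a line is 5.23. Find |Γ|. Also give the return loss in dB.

|Γ| ≈ 0.679; return loss ≈ 3.36 dB

|Γ| = (S − 1)/(S + 1) = (5.23 − 1)/(5.23 + 1) = 4.23/6.23
RL = −20·log₁₀|Γ| = −20·log₁₀(0.679)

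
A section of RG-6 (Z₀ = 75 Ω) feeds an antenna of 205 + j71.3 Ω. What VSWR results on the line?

VSWR ≈ 3.11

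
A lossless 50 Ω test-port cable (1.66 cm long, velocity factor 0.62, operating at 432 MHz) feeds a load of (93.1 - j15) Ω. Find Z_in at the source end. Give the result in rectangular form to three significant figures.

λ = v/f = 0.62·c / 432 MHz = 0.431 m
βl = 2π·l/λ = 2π × 0.0386 = 13.9°
tan(βl) = tan(13.9°) = 0.247
Z_in = Z_0·(Z_L + jZ_0·tanβl)/(Z_0 + jZ_L·tanβl)
     = 50·(93.1 − j2.65)/(53.7 + j23)

Z_in ≈ 72.3 − j33.5 Ω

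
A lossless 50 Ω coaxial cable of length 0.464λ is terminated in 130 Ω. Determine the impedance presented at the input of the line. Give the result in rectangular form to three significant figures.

βl = 2π × 0.464 = 167°
tan(βl) = tan(167°) = -0.23
Z_in = Z_0·(Z_L + jZ_0·tanβl)/(Z_0 + jZ_L·tanβl)
     = 50·(130 − j11.5)/(50 − j29.9)

Z_in ≈ 101 + j48.8 Ω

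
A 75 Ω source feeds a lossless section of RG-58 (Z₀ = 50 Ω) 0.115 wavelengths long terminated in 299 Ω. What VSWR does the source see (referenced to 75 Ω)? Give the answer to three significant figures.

βl = 2π × 0.115 = 41.4°
tan(βl) = 0.882
Z_in = Z_0·(Z_L + jZ_0·tanβl)/(Z_0 + jZ_L·tanβl) = 18.5 − j53.2 Ω
Γ_s = (Z_in − Z_s)/(Z_in + Z_s) = (-56.5 − j53.2)/(93.5 − j53.2), |Γ_s| = 0.722
VSWR = (1 + |Γ_s|)/(1 − |Γ_s|)

VSWR ≈ 6.19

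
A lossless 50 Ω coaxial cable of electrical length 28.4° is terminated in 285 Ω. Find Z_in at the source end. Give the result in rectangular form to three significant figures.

Z_in ≈ 35.1 − j81.1 Ω

tan(βl) = tan(28.4°) = 0.541
Z_in = Z_0·(Z_L + jZ_0·tanβl)/(Z_0 + jZ_L·tanβl)
     = 50·(285 + j27)/(50 + j154)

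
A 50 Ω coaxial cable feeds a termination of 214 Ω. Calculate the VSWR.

VSWR ≈ 4.28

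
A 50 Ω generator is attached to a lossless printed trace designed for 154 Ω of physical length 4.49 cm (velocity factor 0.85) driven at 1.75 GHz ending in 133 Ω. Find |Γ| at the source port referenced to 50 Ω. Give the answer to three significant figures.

λ = v/f = 0.85·c / 1.75 GHz = 0.146 m
βl = 2π·l/λ = 2π × 0.308 = 111°
tan(βl) = -2.61
Z_in = Z_0·(Z_L + jZ_0·tanβl)/(Z_0 + jZ_L·tanβl) = 171 − j16.8 Ω
Γ_s = (Z_in − Z_s)/(Z_in + Z_s) = (121 − j16.8)/(221 − j16.8), |Γ_s| = 0.551

|Γ| ≈ 0.551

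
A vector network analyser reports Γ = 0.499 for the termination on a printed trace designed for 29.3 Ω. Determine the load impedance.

Z_L = Z_0·(1 + Γ)/(1 − Γ) = 29.3·(1.5)/(0.501)

Z_L ≈ 87.7 Ω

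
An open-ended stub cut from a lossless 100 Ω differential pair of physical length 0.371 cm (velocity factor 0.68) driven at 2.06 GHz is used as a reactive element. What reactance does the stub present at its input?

λ = v/f = 0.68·c / 2.06 GHz = 0.099 m
βl = 2π·l/λ = 2π × 0.0375 = 13.5°
tan(βl) = 0.24
For an open-ended stub, Z_in = −jZ_0·cot(βl) = −jZ_0/tan(βl)

X_in ≈ -417 Ω (capacitive)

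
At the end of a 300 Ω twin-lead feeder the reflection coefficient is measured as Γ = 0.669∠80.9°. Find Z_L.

Z_L = Z_0·(1 + Γ)/(1 − Γ) = 300·(1.11 + j0.661)/(0.894 − j0.661)

Z_L ≈ 134 + j321 Ω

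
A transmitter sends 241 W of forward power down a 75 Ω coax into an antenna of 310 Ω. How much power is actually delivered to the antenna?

Γ = (310 − 75)/(310 + 75) = 0.61
|Γ|² = 0.373
P_refl = |Γ|²·P_inc = 89.8 W, P_del = (1 − |Γ|²)·P_inc = 151 W

P_delivered ≈ 151 W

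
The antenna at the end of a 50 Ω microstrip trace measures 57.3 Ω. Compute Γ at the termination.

Γ = (Z_L − Z_0)/(Z_L + Z_0) = (57.3 − 50)/(57.3 + 50) = 7.3/107.3

Γ = 0.068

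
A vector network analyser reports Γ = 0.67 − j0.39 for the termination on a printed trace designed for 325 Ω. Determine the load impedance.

Z_L = Z_0·(1 + Γ)/(1 − Γ) = 325·(1.67 − j0.39)/(0.33 + j0.39)

Z_L ≈ 497 − j971 Ω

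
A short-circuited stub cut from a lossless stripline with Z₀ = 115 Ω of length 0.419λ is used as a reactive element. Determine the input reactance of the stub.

X_in ≈ -64.2 Ω (capacitive)

βl = 2π × 0.419 = 151°
tan(βl) = -0.558
For a short-circuited stub, Z_in = jZ_0·tan(βl)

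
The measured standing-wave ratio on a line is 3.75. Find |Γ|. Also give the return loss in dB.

|Γ| ≈ 0.579; return loss ≈ 4.75 dB

|Γ| = (S − 1)/(S + 1) = (3.75 − 1)/(3.75 + 1) = 2.75/4.75
RL = −20·log₁₀|Γ| = −20·log₁₀(0.579)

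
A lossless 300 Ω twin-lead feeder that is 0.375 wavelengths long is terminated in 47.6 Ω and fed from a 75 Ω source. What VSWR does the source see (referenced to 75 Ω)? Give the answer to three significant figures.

VSWR ≈ 13.7

βl = 2π × 0.375 = 135°
tan(βl) = -1
Z_in = Z_0·(Z_L + jZ_0·tanβl)/(Z_0 + jZ_L·tanβl) = 92.9 − j285 Ω
Γ_s = (Z_in − Z_s)/(Z_in + Z_s) = (17.9 − j285)/(168 − j285), |Γ_s| = 0.864
VSWR = (1 + |Γ_s|)/(1 − |Γ_s|)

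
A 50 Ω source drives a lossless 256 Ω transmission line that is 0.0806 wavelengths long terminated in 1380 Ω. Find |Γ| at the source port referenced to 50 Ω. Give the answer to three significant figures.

|Γ| ≈ 0.911

βl = 2π × 0.0806 = 29°
tan(βl) = 0.555
Z_in = Z_0·(Z_L + jZ_0·tanβl)/(Z_0 + jZ_L·tanβl) = 182 − j401 Ω
Γ_s = (Z_in − Z_s)/(Z_in + Z_s) = (132 − j401)/(232 − j401), |Γ_s| = 0.911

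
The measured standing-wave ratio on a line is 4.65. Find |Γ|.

|Γ| = (S − 1)/(S + 1) = (4.65 − 1)/(4.65 + 1) = 3.65/5.65

|Γ| ≈ 0.646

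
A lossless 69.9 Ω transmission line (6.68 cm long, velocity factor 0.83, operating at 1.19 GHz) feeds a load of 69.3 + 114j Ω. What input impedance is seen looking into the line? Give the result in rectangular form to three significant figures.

Z_in ≈ 15.7 − j0.654 Ω

λ = v/f = 0.83·c / 1.19 GHz = 0.209 m
βl = 2π·l/λ = 2π × 0.319 = 115°
tan(βl) = tan(115°) = -2.15
Z_in = Z_0·(Z_L + jZ_0·tanβl)/(Z_0 + jZ_L·tanβl)
     = 69.9·(69.3 − j36.4)/(315 − j149)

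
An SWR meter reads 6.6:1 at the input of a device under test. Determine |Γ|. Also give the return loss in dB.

|Γ| ≈ 0.737; return loss ≈ 2.65 dB

|Γ| = (S − 1)/(S + 1) = (6.6 − 1)/(6.6 + 1) = 5.6/7.6
RL = −20·log₁₀|Γ| = −20·log₁₀(0.737)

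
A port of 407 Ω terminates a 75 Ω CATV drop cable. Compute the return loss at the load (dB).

RL ≈ 3.24 dB

Γ = (407 − 75)/(407 + 75) = 0.689
RL = −20·log₁₀|Γ| = −20·log₁₀(0.689)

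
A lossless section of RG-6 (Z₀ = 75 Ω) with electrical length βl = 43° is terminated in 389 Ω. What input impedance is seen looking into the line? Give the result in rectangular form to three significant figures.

Z_in ≈ 29.8 − j74.3 Ω

tan(βl) = tan(43°) = 0.933
Z_in = Z_0·(Z_L + jZ_0·tanβl)/(Z_0 + jZ_L·tanβl)
     = 75·(389 + j69.9)/(75 + j363)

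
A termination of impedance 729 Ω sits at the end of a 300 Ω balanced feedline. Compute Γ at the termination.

Γ = 0.417

Γ = (Z_L − Z_0)/(Z_L + Z_0) = (729 − 300)/(729 + 300) = 429/1029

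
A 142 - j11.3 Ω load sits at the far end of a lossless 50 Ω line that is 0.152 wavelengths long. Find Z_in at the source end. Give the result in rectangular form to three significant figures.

βl = 2π × 0.152 = 54.7°
tan(βl) = tan(54.7°) = 1.41
Z_in = Z_0·(Z_L + jZ_0·tanβl)/(Z_0 + jZ_L·tanβl)
     = 50·(142 + j59.4)/(66 + j201)

Z_in ≈ 23.8 − j27.5 Ω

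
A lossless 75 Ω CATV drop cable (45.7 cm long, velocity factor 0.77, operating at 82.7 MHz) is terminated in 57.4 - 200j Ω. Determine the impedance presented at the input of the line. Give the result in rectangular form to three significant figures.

Z_in ≈ 6.94 − j15.6 Ω

λ = v/f = 0.77·c / 82.7 MHz = 2.79 m
βl = 2π·l/λ = 2π × 0.164 = 58.9°
tan(βl) = tan(58.9°) = 1.66
Z_in = Z_0·(Z_L + jZ_0·tanβl)/(Z_0 + jZ_L·tanβl)
     = 75·(57.4 − j75.7)/(407 + j95.2)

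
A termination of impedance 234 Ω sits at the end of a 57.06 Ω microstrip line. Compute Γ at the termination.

Γ = 0.608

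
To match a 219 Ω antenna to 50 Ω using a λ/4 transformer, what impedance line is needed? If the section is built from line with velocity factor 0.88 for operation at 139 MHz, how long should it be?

Z_qwt ≈ 105 Ω; length ≈ 47.5 cm

Z_qwt = √(Z_0·R_L) = √(50 × 219) = √10950
λ = 0.88·c/f = 1.9 m, so l = λ/4 = 0.475 m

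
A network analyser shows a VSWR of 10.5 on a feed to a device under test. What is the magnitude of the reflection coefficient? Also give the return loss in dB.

|Γ| ≈ 0.826; return loss ≈ 1.66 dB

|Γ| = (S − 1)/(S + 1) = (10.5 − 1)/(10.5 + 1) = 9.5/11.5
RL = −20·log₁₀|Γ| = −20·log₁₀(0.826)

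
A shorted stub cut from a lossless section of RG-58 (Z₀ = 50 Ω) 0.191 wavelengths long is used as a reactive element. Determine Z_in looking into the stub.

Z_in ≈ +j129 Ω

βl = 2π × 0.191 = 68.8°
tan(βl) = 2.57
For a shorted stub, Z_in = jZ_0·tan(βl)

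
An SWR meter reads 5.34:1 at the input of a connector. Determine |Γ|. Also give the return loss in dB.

|Γ| = (S − 1)/(S + 1) = (5.34 − 1)/(5.34 + 1) = 4.34/6.34
RL = −20·log₁₀|Γ| = −20·log₁₀(0.685)

|Γ| ≈ 0.685; return loss ≈ 3.29 dB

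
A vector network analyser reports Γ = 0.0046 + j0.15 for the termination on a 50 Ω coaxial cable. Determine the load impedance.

Z_L ≈ 48.2 + j14.8 Ω

Z_L = Z_0·(1 + Γ)/(1 − Γ) = 50·(1 + j0.15)/(0.995 − j0.15)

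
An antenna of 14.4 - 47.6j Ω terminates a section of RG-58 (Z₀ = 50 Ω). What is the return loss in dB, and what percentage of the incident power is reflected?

RL ≈ 2.59 dB; 55.1% of incident power reflected

Γ = (-35.6 − j47.6)/(64.4 − j47.6), |Γ| = 0.742
RL = −20·log₁₀(0.742) = 2.59 dB
P_refl/P_inc = |Γ|² = 0.551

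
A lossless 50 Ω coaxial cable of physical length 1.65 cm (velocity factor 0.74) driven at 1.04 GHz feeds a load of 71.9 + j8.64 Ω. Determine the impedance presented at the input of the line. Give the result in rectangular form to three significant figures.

λ = v/f = 0.74·c / 1.04 GHz = 0.213 m
βl = 2π·l/λ = 2π × 0.0773 = 27.8°
tan(βl) = tan(27.8°) = 0.528
Z_in = Z_0·(Z_L + jZ_0·tanβl)/(Z_0 + jZ_L·tanβl)
     = 50·(71.9 + j35)/(45.4 + j38)

Z_in ≈ 65.6 − j16.2 Ω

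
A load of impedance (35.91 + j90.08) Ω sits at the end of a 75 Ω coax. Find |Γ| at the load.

Γ = (Z_L − Z_0)/(Z_L + Z_0) = (-39.09 + j90.08)/(110.9 + j90.08)
|Γ| = 98.2/143

|Γ| ≈ 0.687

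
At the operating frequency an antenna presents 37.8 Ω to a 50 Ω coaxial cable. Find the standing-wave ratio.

VSWR ≈ 1.32

Γ = (37.8 − 50)/(37.8 + 50) = -0.139
VSWR = (1 + 0.139)/(1 − 0.139)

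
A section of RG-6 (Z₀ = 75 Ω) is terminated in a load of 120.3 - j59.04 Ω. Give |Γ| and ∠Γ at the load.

Γ = (Z_L − Z_0)/(Z_L + Z_0) = (45.3 − j59.04)/(195.3 − j59.04)
|Γ| = 74.4/204 = 0.365

Γ ≈ 0.365 ∠ -35.7°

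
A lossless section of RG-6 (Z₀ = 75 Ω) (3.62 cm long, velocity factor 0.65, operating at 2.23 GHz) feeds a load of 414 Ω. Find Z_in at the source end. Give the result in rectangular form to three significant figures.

λ = v/f = 0.65·c / 2.23 GHz = 0.0874 m
βl = 2π·l/λ = 2π × 0.414 = 149°
tan(βl) = tan(149°) = -0.6
Z_in = Z_0·(Z_L + jZ_0·tanβl)/(Z_0 + jZ_L·tanβl)
     = 75·(414 − j45)/(75 − j248)

Z_in ≈ 47 + j111 Ω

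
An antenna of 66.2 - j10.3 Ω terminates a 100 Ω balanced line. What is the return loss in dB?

Γ = (-33.8 − j10.3)/(166.2 − j10.3), |Γ| = 0.212
RL = −20·log₁₀|Γ| = −20·log₁₀(0.212)

RL ≈ 13.5 dB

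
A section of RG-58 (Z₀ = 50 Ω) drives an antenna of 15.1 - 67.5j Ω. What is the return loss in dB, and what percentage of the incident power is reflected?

Γ = (-34.9 − j67.5)/(65.1 − j67.5), |Γ| = 0.81
RL = −20·log₁₀(0.81) = 1.83 dB
P_refl/P_inc = |Γ|² = 0.657

RL ≈ 1.83 dB; 65.7% of incident power reflected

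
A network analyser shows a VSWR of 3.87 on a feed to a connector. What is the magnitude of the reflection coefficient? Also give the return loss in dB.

|Γ| = (S − 1)/(S + 1) = (3.87 − 1)/(3.87 + 1) = 2.87/4.87
RL = −20·log₁₀|Γ| = −20·log₁₀(0.589)

|Γ| ≈ 0.589; return loss ≈ 4.59 dB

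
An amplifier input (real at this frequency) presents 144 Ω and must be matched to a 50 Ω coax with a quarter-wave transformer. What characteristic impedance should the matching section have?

Z_qwt = √(Z_0·R_L) = √(50 × 144) = √7200

Z_qwt ≈ 84.9 Ω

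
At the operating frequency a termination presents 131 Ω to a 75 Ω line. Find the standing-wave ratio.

VSWR ≈ 1.75

Γ = (131 − 75)/(131 + 75) = 0.272
VSWR = (1 + 0.272)/(1 − 0.272)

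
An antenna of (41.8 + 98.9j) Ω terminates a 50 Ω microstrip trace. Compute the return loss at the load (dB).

Γ = (-8.2 + j98.9)/(91.8 + j98.9), |Γ| = 0.735
RL = −20·log₁₀|Γ| = −20·log₁₀(0.735)

RL ≈ 2.67 dB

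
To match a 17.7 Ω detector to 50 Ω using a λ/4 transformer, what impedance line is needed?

Z_qwt = √(Z_0·R_L) = √(50 × 17.7) = √885

Z_qwt ≈ 29.7 Ω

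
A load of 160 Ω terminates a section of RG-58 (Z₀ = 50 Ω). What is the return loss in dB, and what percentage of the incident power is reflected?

RL ≈ 5.62 dB; 27.4% of incident power reflected

Γ = (160 − 50)/(160 + 50) = 0.524
RL = −20·log₁₀(0.524) = 5.62 dB
P_refl/P_inc = |Γ|² = 0.274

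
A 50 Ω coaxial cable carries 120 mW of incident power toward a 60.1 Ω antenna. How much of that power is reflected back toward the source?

P_reflected ≈ 1.01 mW

Γ = (60.1 − 50)/(60.1 + 50) = 0.0917
|Γ|² = 0.00842
P_refl = |Γ|²·P_inc = 1.01 mW, P_del = (1 − |Γ|²)·P_inc = 119 mW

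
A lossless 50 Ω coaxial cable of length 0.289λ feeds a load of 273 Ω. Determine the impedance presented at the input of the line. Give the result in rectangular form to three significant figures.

βl = 2π × 0.289 = 104°
tan(βl) = tan(104°) = -4
Z_in = Z_0·(Z_L + jZ_0·tanβl)/(Z_0 + jZ_L·tanβl)
     = 50·(273 − j200)/(50 − j1090)

Z_in ≈ 9.71 + j12.1 Ω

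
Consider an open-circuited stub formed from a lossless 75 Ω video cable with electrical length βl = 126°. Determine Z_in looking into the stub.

Z_in ≈ +j54.5 Ω

tan(βl) = -1.38
For an open-circuited stub, Z_in = −jZ_0·cot(βl) = −jZ_0/tan(βl)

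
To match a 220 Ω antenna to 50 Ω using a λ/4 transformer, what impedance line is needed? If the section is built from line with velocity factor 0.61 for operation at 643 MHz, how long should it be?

Z_qwt = √(Z_0·R_L) = √(50 × 220) = √11000
λ = 0.61·c/f = 0.285 m, so l = λ/4 = 0.0712 m

Z_qwt ≈ 105 Ω; length ≈ 7.12 cm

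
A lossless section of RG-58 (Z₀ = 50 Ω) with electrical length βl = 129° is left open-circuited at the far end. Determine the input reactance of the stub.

tan(βl) = -1.23
For an open-circuited stub, Z_in = −jZ_0·cot(βl) = −jZ_0/tan(βl)

X_in ≈ 40.5 Ω (inductive)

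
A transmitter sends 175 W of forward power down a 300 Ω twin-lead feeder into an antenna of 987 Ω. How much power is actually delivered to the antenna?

Γ = (987 − 300)/(987 + 300) = 0.534
|Γ|² = 0.285
P_refl = |Γ|²·P_inc = 49.9 W, P_del = (1 − |Γ|²)·P_inc = 125 W

P_delivered ≈ 125 W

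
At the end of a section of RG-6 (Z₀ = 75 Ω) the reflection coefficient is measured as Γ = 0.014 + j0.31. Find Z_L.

Z_L ≈ 63.4 + j43.5 Ω

Z_L = Z_0·(1 + Γ)/(1 − Γ) = 75·(1.01 + j0.31)/(0.986 − j0.31)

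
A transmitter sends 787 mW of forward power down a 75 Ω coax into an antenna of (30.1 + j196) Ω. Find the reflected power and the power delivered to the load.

P_reflected ≈ 643 mW; P_delivered ≈ 144 mW

|Γ| = |(-44.9 + j196)/(105.1 + j196)| = 0.904
|Γ|² = 0.817
P_refl = |Γ|²·P_inc = 643 mW, P_del = (1 − |Γ|²)·P_inc = 144 mW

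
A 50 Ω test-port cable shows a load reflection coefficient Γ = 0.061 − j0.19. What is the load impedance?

Z_L ≈ 52.3 − j20.7 Ω

Z_L = Z_0·(1 + Γ)/(1 − Γ) = 50·(1.06 − j0.19)/(0.939 + j0.19)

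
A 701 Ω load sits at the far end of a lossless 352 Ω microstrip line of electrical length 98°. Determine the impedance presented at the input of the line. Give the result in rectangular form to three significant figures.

Z_in ≈ 179 + j36.8 Ω

tan(βl) = tan(98°) = -7.12
Z_in = Z_0·(Z_L + jZ_0·tanβl)/(Z_0 + jZ_L·tanβl)
     = 352·(701 − j2500)/(352 − j4990)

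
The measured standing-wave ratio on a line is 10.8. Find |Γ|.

|Γ| ≈ 0.831

|Γ| = (S − 1)/(S + 1) = (10.8 − 1)/(10.8 + 1) = 9.8/11.8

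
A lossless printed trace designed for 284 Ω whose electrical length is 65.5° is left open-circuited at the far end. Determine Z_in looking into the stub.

tan(βl) = 2.19
For an open-circuited stub, Z_in = −jZ_0·cot(βl) = −jZ_0/tan(βl)

Z_in ≈ −j129 Ω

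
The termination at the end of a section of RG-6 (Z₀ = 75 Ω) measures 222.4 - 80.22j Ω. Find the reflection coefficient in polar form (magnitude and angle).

Γ ≈ 0.545 ∠ -13.5°

Γ = (Z_L − Z_0)/(Z_L + Z_0) = (147.4 − j80.22)/(297.4 − j80.22)
|Γ| = 168/308 = 0.545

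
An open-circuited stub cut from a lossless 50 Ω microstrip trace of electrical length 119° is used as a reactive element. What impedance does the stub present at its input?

Z_in ≈ +j27.7 Ω

tan(βl) = -1.8
For an open-circuited stub, Z_in = −jZ_0·cot(βl) = −jZ_0/tan(βl)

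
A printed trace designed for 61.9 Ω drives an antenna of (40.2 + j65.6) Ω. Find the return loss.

RL ≈ 4.89 dB

Γ = (-21.7 + j65.6)/(102.1 + j65.6), |Γ| = 0.569
RL = −20·log₁₀|Γ| = −20·log₁₀(0.569)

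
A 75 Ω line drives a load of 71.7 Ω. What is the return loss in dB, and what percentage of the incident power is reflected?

RL ≈ 33 dB; 0.0506% of incident power reflected

Γ = (71.7 − 75)/(71.7 + 75) = -0.0225
RL = −20·log₁₀(0.0225) = 33 dB
P_refl/P_inc = |Γ|² = 0.000506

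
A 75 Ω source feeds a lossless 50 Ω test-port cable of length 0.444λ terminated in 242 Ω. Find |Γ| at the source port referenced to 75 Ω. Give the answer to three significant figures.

|Γ| ≈ 0.577

βl = 2π × 0.444 = 160°
tan(βl) = -0.367
Z_in = Z_0·(Z_L + jZ_0·tanβl)/(Z_0 + jZ_L·tanβl) = 66.1 + j99 Ω
Γ_s = (Z_in − Z_s)/(Z_in + Z_s) = (-8.95 + j99)/(141 + j99), |Γ_s| = 0.577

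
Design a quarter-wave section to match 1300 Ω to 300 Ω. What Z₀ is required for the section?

Z_qwt ≈ 624 Ω

Z_qwt = √(Z_0·R_L) = √(300 × 1300) = √390000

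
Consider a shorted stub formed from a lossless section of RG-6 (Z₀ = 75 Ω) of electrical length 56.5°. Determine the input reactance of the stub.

tan(βl) = 1.51
For a shorted stub, Z_in = jZ_0·tan(βl)

X_in ≈ 113 Ω (inductive)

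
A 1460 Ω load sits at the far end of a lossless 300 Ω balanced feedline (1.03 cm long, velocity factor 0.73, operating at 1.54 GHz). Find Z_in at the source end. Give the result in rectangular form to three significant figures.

Z_in ≈ 271 − j499 Ω

λ = v/f = 0.73·c / 1.54 GHz = 0.142 m
βl = 2π·l/λ = 2π × 0.0724 = 26.1°
tan(βl) = tan(26.1°) = 0.489
Z_in = Z_0·(Z_L + jZ_0·tanβl)/(Z_0 + jZ_L·tanβl)
     = 300·(1460 + j147)/(300 + j714)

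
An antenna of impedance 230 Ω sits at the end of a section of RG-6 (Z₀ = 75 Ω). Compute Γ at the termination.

Γ = 0.508

Γ = (Z_L − Z_0)/(Z_L + Z_0) = (230 − 75)/(230 + 75) = 155/305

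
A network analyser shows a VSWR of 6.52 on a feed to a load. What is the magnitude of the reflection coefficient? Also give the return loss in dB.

|Γ| = (S − 1)/(S + 1) = (6.52 − 1)/(6.52 + 1) = 5.52/7.52
RL = −20·log₁₀|Γ| = −20·log₁₀(0.734)

|Γ| ≈ 0.734; return loss ≈ 2.69 dB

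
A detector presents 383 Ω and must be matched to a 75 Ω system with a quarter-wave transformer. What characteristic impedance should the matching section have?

Z_qwt ≈ 169 Ω

Z_qwt = √(Z_0·R_L) = √(75 × 383) = √28720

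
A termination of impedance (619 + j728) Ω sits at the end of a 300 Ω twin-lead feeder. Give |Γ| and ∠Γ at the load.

Γ = (Z_L − Z_0)/(Z_L + Z_0) = (319 + j728)/(919 + j728)
|Γ| = 795/1170 = 0.678

Γ ≈ 0.678 ∠ 28°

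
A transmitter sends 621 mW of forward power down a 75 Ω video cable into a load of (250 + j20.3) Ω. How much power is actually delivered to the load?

|Γ| = |(175 + j20.3)/(325 + j20.3)| = 0.541
|Γ|² = 0.293
P_refl = |Γ|²·P_inc = 182 mW, P_del = (1 − |Γ|²)·P_inc = 439 mW

P_delivered ≈ 439 mW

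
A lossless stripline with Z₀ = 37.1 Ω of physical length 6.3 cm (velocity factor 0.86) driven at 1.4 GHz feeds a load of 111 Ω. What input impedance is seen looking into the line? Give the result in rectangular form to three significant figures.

λ = v/f = 0.86·c / 1.4 GHz = 0.184 m
βl = 2π·l/λ = 2π × 0.342 = 123°
tan(βl) = tan(123°) = -1.54
Z_in = Z_0·(Z_L + jZ_0·tanβl)/(Z_0 + jZ_L·tanβl)
     = 37.1·(111 − j57)/(37.1 − j170)

Z_in ≈ 16.9 + j20.5 Ω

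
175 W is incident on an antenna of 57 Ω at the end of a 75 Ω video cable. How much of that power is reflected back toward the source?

Γ = (57 − 75)/(57 + 75) = -0.136
|Γ|² = 0.0186
P_refl = |Γ|²·P_inc = 3.25 W, P_del = (1 − |Γ|²)·P_inc = 172 W

P_reflected ≈ 3.25 W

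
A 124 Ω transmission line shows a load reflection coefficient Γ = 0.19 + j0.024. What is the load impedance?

Z_L = Z_0·(1 + Γ)/(1 − Γ) = 124·(1.19 + j0.024)/(0.81 − j0.024)

Z_L ≈ 182 + j9.06 Ω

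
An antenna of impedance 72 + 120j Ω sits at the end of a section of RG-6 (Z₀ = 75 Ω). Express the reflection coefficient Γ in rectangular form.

Γ ≈ 0.388 + j0.5

Γ = (Z_L − Z_0)/(Z_L + Z_0) = (-3 + j120)/(147 + j120)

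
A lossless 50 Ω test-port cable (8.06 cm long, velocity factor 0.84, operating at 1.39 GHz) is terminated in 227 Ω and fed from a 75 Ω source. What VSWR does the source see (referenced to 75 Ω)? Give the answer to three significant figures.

λ = v/f = 0.84·c / 1.39 GHz = 0.181 m
βl = 2π·l/λ = 2π × 0.445 = 160°
tan(βl) = -0.363
Z_in = Z_0·(Z_L + jZ_0·tanβl)/(Z_0 + jZ_L·tanβl) = 69.1 + j95.8 Ω
Γ_s = (Z_in − Z_s)/(Z_in + Z_s) = (-5.87 + j95.8)/(144 + j95.8), |Γ_s| = 0.555
VSWR = (1 + |Γ_s|)/(1 − |Γ_s|)

VSWR ≈ 3.49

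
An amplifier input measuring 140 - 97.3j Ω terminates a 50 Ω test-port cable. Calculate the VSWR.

VSWR ≈ 4.28

Γ = (Z_L − Z_0)/(Z_L + Z_0) = (90 − j97.3)/(190 − j97.3)
|Γ| = 133/213 = 0.621
VSWR = (1 + |Γ|)/(1 − |Γ|) = 1.62/0.379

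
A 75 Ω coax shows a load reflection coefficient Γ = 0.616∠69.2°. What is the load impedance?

Z_L = Z_0·(1 + Γ)/(1 − Γ) = 75·(1.22 + j0.576)/(0.781 − j0.576)

Z_L ≈ 49.4 + j91.7 Ω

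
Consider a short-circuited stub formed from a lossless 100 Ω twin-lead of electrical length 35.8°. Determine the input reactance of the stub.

X_in ≈ 72.1 Ω (inductive)

tan(βl) = 0.721
For a short-circuited stub, Z_in = jZ_0·tan(βl)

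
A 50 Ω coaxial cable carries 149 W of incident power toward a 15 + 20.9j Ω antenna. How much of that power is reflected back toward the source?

P_reflected ≈ 53.1 W

|Γ| = |(-35 + j20.9)/(65 + j20.9)| = 0.597
|Γ|² = 0.356
P_refl = |Γ|²·P_inc = 53.1 W, P_del = (1 − |Γ|²)·P_inc = 95.9 W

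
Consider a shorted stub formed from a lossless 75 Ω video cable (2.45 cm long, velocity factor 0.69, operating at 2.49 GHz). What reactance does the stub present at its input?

X_in ≈ -260 Ω (capacitive)

λ = v/f = 0.69·c / 2.49 GHz = 0.0831 m
βl = 2π·l/λ = 2π × 0.295 = 106°
tan(βl) = -3.47
For a shorted stub, Z_in = jZ_0·tan(βl)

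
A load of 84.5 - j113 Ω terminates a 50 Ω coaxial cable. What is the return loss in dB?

Γ = (34.5 − j113)/(134.5 − j113), |Γ| = 0.673
RL = −20·log₁₀|Γ| = −20·log₁₀(0.673)

RL ≈ 3.45 dB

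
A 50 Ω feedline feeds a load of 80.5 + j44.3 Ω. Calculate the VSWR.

VSWR ≈ 2.28

Γ = (Z_L − Z_0)/(Z_L + Z_0) = (30.5 + j44.3)/(130.5 + j44.3)
|Γ| = 53.8/138 = 0.39
VSWR = (1 + |Γ|)/(1 − |Γ|) = 1.39/0.61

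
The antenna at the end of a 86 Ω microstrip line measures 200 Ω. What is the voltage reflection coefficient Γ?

Γ = 0.399

Γ = (Z_L − Z_0)/(Z_L + Z_0) = (200 − 86)/(200 + 86) = 114/286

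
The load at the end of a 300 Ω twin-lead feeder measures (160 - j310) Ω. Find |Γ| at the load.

|Γ| ≈ 0.613

Γ = (Z_L − Z_0)/(Z_L + Z_0) = (-140 − j310)/(460 − j310)
|Γ| = 340/555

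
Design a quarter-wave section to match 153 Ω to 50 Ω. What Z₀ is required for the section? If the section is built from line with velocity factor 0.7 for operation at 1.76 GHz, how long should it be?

Z_qwt ≈ 87.5 Ω; length ≈ 2.98 cm

Z_qwt = √(Z_0·R_L) = √(50 × 153) = √7650
λ = 0.7·c/f = 0.119 m, so l = λ/4 = 0.0298 m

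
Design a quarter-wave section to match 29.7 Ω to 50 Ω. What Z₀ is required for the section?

Z_qwt = √(Z_0·R_L) = √(50 × 29.7) = √1485

Z_qwt ≈ 38.5 Ω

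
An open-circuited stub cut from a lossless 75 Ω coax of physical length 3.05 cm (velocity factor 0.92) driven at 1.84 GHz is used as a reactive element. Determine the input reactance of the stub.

λ = v/f = 0.92·c / 1.84 GHz = 0.15 m
βl = 2π·l/λ = 2π × 0.203 = 73.2°
tan(βl) = 3.31
For an open-circuited stub, Z_in = −jZ_0·cot(βl) = −jZ_0/tan(βl)

X_in ≈ -22.6 Ω (capacitive)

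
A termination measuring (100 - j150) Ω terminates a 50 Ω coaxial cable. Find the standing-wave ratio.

VSWR ≈ 6.85

Γ = (Z_L − Z_0)/(Z_L + Z_0) = (50 − j150)/(150 − j150)
|Γ| = 158/212 = 0.745
VSWR = (1 + |Γ|)/(1 − |Γ|) = 1.75/0.255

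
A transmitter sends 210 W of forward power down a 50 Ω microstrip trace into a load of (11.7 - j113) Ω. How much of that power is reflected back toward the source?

P_reflected ≈ 180 W

|Γ| = |(-38.3 − j113)/(61.7 − j113)| = 0.927
|Γ|² = 0.859
P_refl = |Γ|²·P_inc = 180 W, P_del = (1 − |Γ|²)·P_inc = 29.6 W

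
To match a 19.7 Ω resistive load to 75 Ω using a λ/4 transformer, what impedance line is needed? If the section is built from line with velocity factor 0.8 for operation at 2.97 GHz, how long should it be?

Z_qwt = √(Z_0·R_L) = √(75 × 19.7) = √1478
λ = 0.8·c/f = 0.0808 m, so l = λ/4 = 0.0202 m

Z_qwt ≈ 38.4 Ω; length ≈ 2.02 cm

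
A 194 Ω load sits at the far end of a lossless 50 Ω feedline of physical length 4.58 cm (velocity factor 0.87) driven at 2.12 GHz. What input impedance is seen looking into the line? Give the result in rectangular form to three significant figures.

λ = v/f = 0.87·c / 2.12 GHz = 0.123 m
βl = 2π·l/λ = 2π × 0.372 = 134°
tan(βl) = tan(134°) = -1.04
Z_in = Z_0·(Z_L + jZ_0·tanβl)/(Z_0 + jZ_L·tanβl)
     = 50·(194 − j51.9)/(50 − j201)

Z_in ≈ 23.4 + j42.4 Ω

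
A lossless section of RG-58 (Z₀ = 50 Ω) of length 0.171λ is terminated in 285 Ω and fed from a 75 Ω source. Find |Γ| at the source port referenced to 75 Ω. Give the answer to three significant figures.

|Γ| ≈ 0.764

βl = 2π × 0.171 = 61.6°
tan(βl) = 1.85
Z_in = Z_0·(Z_L + jZ_0·tanβl)/(Z_0 + jZ_L·tanβl) = 11.2 − j26 Ω
Γ_s = (Z_in − Z_s)/(Z_in + Z_s) = (-63.8 − j26)/(86.2 − j26), |Γ_s| = 0.764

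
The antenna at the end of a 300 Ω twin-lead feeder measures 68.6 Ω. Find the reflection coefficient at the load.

Γ = (Z_L − Z_0)/(Z_L + Z_0) = (68.6 − 300)/(68.6 + 300) = -231.4/368.6

Γ = -0.628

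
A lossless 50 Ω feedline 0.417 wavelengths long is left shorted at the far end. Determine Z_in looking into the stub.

Z_in ≈ −j28.7 Ω

βl = 2π × 0.417 = 150°
tan(βl) = -0.575
For a shorted stub, Z_in = jZ_0·tan(βl)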